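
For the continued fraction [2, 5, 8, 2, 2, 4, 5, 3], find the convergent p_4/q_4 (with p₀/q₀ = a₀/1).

472/215

Using pₖ = aₖpₖ₋₁ + pₖ₋₂, qₖ = aₖqₖ₋₁ + qₖ₋₂ (with p₋₁=1, p₋₂=0, q₋₁=0, q₋₂=1):
  k=0: a=2, p=2, q=1
  k=1: a=5, p=11, q=5
  k=2: a=8, p=90, q=41
  k=3: a=2, p=191, q=87
  k=4: a=2, p=472, q=215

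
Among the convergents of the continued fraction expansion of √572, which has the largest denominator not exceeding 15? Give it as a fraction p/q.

√572 = [23; 1, 10, 1, 46, …] (period length 4).
Convergents:
  p_0/q_0 = 23/1
  p_1/q_1 = 24/1
  p_2/q_2 = 263/11
  p_3/q_3 = 287/12
  p_4/q_4 = 13465/563
q_3 = 12 ≤ 15 < 563 = q_4, so the answer is 287/12.

287/12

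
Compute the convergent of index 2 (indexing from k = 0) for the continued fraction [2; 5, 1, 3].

13/6

Using pₖ = aₖpₖ₋₁ + pₖ₋₂, qₖ = aₖqₖ₋₁ + qₖ₋₂ (with p₋₁=1, p₋₂=0, q₋₁=0, q₋₂=1):
  k=0: a=2, p=2, q=1
  k=1: a=5, p=11, q=5
  k=2: a=1, p=13, q=6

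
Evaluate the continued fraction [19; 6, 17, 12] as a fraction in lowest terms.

Fold from the inside: start with 12/1.
  17 + 1/12 = 205/12
  6 + 12/205 = 1242/205
  19 + 205/1242 = 23803/1242

23803/1242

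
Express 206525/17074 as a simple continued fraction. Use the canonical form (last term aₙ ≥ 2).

[12; 10, 2, 3, 13, 2, 8]

206525 = 12·17074 + 1637
17074 = 10·1637 + 704
1637 = 2·704 + 229
704 = 3·229 + 17
229 = 13·17 + 8
17 = 2·8 + 1
8 = 8·1 + 0  (stop)
So 206525/17074 = [12; 10, 2, 3, 13, 2, 8].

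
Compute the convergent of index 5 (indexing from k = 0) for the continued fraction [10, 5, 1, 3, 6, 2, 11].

3164/311

Using pₖ = aₖpₖ₋₁ + pₖ₋₂, qₖ = aₖqₖ₋₁ + qₖ₋₂ (with p₋₁=1, p₋₂=0, q₋₁=0, q₋₂=1):
  k=0: a=10, p=10, q=1
  k=1: a=5, p=51, q=5
  k=2: a=1, p=61, q=6
  k=3: a=3, p=234, q=23
  k=4: a=6, p=1465, q=144
  k=5: a=2, p=3164, q=311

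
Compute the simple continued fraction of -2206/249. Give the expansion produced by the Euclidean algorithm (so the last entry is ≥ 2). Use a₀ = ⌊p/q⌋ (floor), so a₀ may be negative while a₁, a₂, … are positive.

-2206 = -9*249 + 35
249 = 7*35 + 4
35 = 8*4 + 3
4 = 1*3 + 1
3 = 3*1 + 0  (stop)
So -2206/249 = [-9; 7, 8, 1, 3].

[-9; 7, 8, 1, 3]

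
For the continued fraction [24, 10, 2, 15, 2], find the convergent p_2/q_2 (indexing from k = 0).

Using pₖ = aₖpₖ₋₁ + pₖ₋₂, qₖ = aₖqₖ₋₁ + qₖ₋₂ (with p₋₁=1, p₋₂=0, q₋₁=0, q₋₂=1):
  k=0: a=24, p=24, q=1
  k=1: a=10, p=241, q=10
  k=2: a=2, p=506, q=21

506/21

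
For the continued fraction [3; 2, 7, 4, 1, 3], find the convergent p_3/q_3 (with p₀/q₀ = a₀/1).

215/62

Using pₖ = aₖpₖ₋₁ + pₖ₋₂, qₖ = aₖqₖ₋₁ + qₖ₋₂ (with p₋₁=1, p₋₂=0, q₋₁=0, q₋₂=1):
  k=0: a=3, p=3, q=1
  k=1: a=2, p=7, q=2
  k=2: a=7, p=52, q=15
  k=3: a=4, p=215, q=62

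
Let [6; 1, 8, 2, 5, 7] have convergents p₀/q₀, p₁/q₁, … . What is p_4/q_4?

717/104

Using pₖ = aₖpₖ₋₁ + pₖ₋₂, qₖ = aₖqₖ₋₁ + qₖ₋₂ (with p₋₁=1, p₋₂=0, q₋₁=0, q₋₂=1):
  k=0: a=6, p=6, q=1
  k=1: a=1, p=7, q=1
  k=2: a=8, p=62, q=9
  k=3: a=2, p=131, q=19
  k=4: a=5, p=717, q=104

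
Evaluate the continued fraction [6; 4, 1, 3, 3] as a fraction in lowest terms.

Fold from the inside: start with 3/1.
  3 + 1/3 = 10/3
  1 + 3/10 = 13/10
  4 + 10/13 = 62/13
  6 + 13/62 = 385/62

385/62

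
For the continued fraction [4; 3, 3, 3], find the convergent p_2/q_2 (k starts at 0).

Using pₖ = aₖpₖ₋₁ + pₖ₋₂, qₖ = aₖqₖ₋₁ + qₖ₋₂ (with p₋₁=1, p₋₂=0, q₋₁=0, q₋₂=1):
  k=0: a=4, p=4, q=1
  k=1: a=3, p=13, q=3
  k=2: a=3, p=43, q=10

43/10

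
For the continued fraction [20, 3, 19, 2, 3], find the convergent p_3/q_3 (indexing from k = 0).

2419/119

Using pₖ = aₖpₖ₋₁ + pₖ₋₂, qₖ = aₖqₖ₋₁ + qₖ₋₂ (with p₋₁=1, p₋₂=0, q₋₁=0, q₋₂=1):
  k=0: a=20, p=20, q=1
  k=1: a=3, p=61, q=3
  k=2: a=19, p=1179, q=58
  k=3: a=2, p=2419, q=119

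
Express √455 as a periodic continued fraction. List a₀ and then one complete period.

[21; 3, 42]

a₀ = ⌊√455⌋ = 21.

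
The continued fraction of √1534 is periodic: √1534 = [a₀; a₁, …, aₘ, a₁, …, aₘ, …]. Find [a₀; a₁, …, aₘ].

a₀ = ⌊√1534⌋ = 39.
With m₀=0, d₀=1 and mₖ₊₁ = dₖaₖ − mₖ, dₖ₊₁ = (n − mₖ₊₁²)/dₖ, aₖ₊₁ = ⌊(a₀+mₖ₊₁)/dₖ₊₁⌋:
  k=1: m=39, d=13, a=6
  k=2: m=39, d=1, a=78
d=1 and a=2a₀=78 at k=2, so the next step gives (m, d) = (39, 13) again — its k=1 value — and the period has length 2.

[39; 6, 78]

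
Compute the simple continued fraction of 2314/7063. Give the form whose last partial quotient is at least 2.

2314 = 0·7063 + 2314
7063 = 3·2314 + 121
2314 = 19·121 + 15
121 = 8·15 + 1
15 = 15·1 + 0  (stop)
So 2314/7063 = [0; 3, 19, 8, 15].

[0; 3, 19, 8, 15]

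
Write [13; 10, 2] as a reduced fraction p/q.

275/21

Using pₖ = aₖpₖ₋₁ + pₖ₋₂ and qₖ = aₖqₖ₋₁ + qₖ₋₂:
  k=0: a=13, p=13, q=1
  k=1: a=10, p=131, q=10
  k=2: a=2, p=275, q=21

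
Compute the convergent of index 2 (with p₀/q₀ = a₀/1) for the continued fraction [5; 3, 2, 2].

Using pₖ = aₖpₖ₋₁ + pₖ₋₂, qₖ = aₖqₖ₋₁ + qₖ₋₂ (with p₋₁=1, p₋₂=0, q₋₁=0, q₋₂=1):
  k=0: a=5, p=5, q=1
  k=1: a=3, p=16, q=3
  k=2: a=2, p=37, q=7

37/7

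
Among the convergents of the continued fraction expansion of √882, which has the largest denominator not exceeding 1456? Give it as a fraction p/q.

19601/660

√882 = [29; 1, 2, 3, 6, 3, 2, 1, 58, …] (period length 8).
Convergents:
  p_0/q_0 = 29/1
  p_1/q_1 = 30/1
  p_2/q_2 = 89/3
  p_3/q_3 = 297/10
  p_4/q_4 = 1871/63
  p_5/q_5 = 5910/199
  p_6/q_6 = 13691/461
  p_7/q_7 = 19601/660
  p_8/q_8 = 1150549/38741
q_7 = 660 ≤ 1456 < 38741 = q_8, so the answer is 19601/660.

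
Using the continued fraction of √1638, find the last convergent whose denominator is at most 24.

688/17

√1638 = [40; 2, 8, 2, 80, …] (period length 4).
Convergents:
  p_0/q_0 = 40/1
  p_1/q_1 = 81/2
  p_2/q_2 = 688/17
  p_3/q_3 = 1457/36
q_2 = 17 ≤ 24 < 36 = q_3, so the answer is 688/17.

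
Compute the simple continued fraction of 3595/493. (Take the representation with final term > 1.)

3595 = 7*493 + 144
493 = 3*144 + 61
144 = 2*61 + 22
61 = 2*22 + 17
22 = 1*17 + 5
17 = 3*5 + 2
5 = 2*2 + 1
2 = 2*1 + 0  (stop)
So 3595/493 = [7; 3, 2, 2, 1, 3, 2, 2].

[7; 3, 2, 2, 1, 3, 2, 2]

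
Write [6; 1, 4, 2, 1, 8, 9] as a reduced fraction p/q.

8632/1267

Fold from the inside: start with 9/1.
  8 + 1/9 = 73/9
  1 + 9/73 = 82/73
  2 + 73/82 = 237/82
  4 + 82/237 = 1030/237
  1 + 237/1030 = 1267/1030
  6 + 1030/1267 = 8632/1267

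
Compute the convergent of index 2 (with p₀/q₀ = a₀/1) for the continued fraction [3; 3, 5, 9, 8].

53/16

Using pₖ = aₖpₖ₋₁ + pₖ₋₂, qₖ = aₖqₖ₋₁ + qₖ₋₂ (with p₋₁=1, p₋₂=0, q₋₁=0, q₋₂=1):
  k=0: a=3, p=3, q=1
  k=1: a=3, p=10, q=3
  k=2: a=5, p=53, q=16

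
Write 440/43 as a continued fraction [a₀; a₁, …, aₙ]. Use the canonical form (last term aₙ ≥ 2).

440 = 10·43 + 10
43 = 4·10 + 3
10 = 3·3 + 1
3 = 3·1 + 0  (stop)
So 440/43 = [10; 4, 3, 3].

[10; 4, 3, 3]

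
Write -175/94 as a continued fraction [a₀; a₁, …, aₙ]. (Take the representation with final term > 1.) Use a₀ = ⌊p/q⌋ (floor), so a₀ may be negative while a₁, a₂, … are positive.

[-2; 7, 4, 3]

-175 = -2·94 + 13
94 = 7·13 + 3
13 = 4·3 + 1
3 = 3·1 + 0  (stop)
So -175/94 = [-2; 7, 4, 3].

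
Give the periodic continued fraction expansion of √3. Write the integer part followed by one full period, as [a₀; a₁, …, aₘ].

a₀ = ⌊√3⌋ = 1.
With m₀=0, d₀=1 and mₖ₊₁ = dₖaₖ − mₖ, dₖ₊₁ = (n − mₖ₊₁²)/dₖ, aₖ₊₁ = ⌊(a₀+mₖ₊₁)/dₖ₊₁⌋:
  k=1: m=1, d=2, a=1
  k=2: m=1, d=1, a=2
d=1 and a=2a₀=2 at k=2, so the next step gives (m, d) = (1, 2) again — its k=1 value — and the period has length 2.

[1; 1, 2]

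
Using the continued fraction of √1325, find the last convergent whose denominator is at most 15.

182/5

√1325 = [36; 2, 2, 72, …] (period length 3).
Convergents:
  p_0/q_0 = 36/1
  p_1/q_1 = 73/2
  p_2/q_2 = 182/5
  p_3/q_3 = 13177/362
q_2 = 5 ≤ 15 < 362 = q_3, so the answer is 182/5.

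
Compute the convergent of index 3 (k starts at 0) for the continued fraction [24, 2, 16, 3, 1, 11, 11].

Using pₖ = aₖpₖ₋₁ + pₖ₋₂, qₖ = aₖqₖ₋₁ + qₖ₋₂ (with p₋₁=1, p₋₂=0, q₋₁=0, q₋₂=1):
  k=0: a=24, p=24, q=1
  k=1: a=2, p=49, q=2
  k=2: a=16, p=808, q=33
  k=3: a=3, p=2473, q=101

2473/101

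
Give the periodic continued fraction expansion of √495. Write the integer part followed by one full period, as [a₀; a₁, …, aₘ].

a₀ = ⌊√495⌋ = 22.
With m₀=0, d₀=1 and mₖ₊₁ = dₖaₖ − mₖ, dₖ₊₁ = (n − mₖ₊₁²)/dₖ, aₖ₊₁ = ⌊(a₀+mₖ₊₁)/dₖ₊₁⌋:
  k=1: m=22, d=11, a=4
  k=2: m=22, d=1, a=44
d=1 and a=2a₀=44 at k=2, so the next step gives (m, d) = (22, 11) again — its k=1 value — and the period has length 2.

[22; 4, 44]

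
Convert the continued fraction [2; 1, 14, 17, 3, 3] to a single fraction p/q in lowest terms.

Using pₖ = aₖpₖ₋₁ + pₖ₋₂ and qₖ = aₖqₖ₋₁ + qₖ₋₂:
  k=0: a=2, p=2, q=1
  k=1: a=1, p=3, q=1
  k=2: a=14, p=44, q=15
  k=3: a=17, p=751, q=256
  k=4: a=3, p=2297, q=783
  k=5: a=3, p=7642, q=2605

7642/2605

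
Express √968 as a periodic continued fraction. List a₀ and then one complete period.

[31; 8, 1, 6, 1, 8, 62]

a₀ = ⌊√968⌋ = 31.
With m₀=0, d₀=1 and mₖ₊₁ = dₖaₖ − mₖ, dₖ₊₁ = (n − mₖ₊₁²)/dₖ, aₖ₊₁ = ⌊(a₀+mₖ₊₁)/dₖ₊₁⌋:
  k=1: m=31, d=7, a=8
  k=2: m=25, d=49, a=1
  k=3: m=24, d=8, a=6
  k=4: m=24, d=49, a=1
  k=5: m=25, d=7, a=8
  k=6: m=31, d=1, a=62
d=1 and a=2a₀=62 at k=6, so the next step gives (m, d) = (31, 7) again — its k=1 value — and the period has length 6.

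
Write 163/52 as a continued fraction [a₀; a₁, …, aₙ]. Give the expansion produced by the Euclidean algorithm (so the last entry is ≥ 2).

163 = 3*52 + 7
52 = 7*7 + 3
7 = 2*3 + 1
3 = 3*1 + 0  (stop)
So 163/52 = [3; 7, 2, 3].

[3; 7, 2, 3]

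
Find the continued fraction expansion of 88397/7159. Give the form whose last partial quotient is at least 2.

[12; 2, 1, 7, 12, 3, 8]

88397 = 12*7159 + 2489
7159 = 2*2489 + 2181
2489 = 1*2181 + 308
2181 = 7*308 + 25
308 = 12*25 + 8
25 = 3*8 + 1
8 = 8*1 + 0  (stop)
So 88397/7159 = [12; 2, 1, 7, 12, 3, 8].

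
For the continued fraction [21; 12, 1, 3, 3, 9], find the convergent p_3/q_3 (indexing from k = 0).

Using pₖ = aₖpₖ₋₁ + pₖ₋₂, qₖ = aₖqₖ₋₁ + qₖ₋₂ (with p₋₁=1, p₋₂=0, q₋₁=0, q₋₂=1):
  k=0: a=21, p=21, q=1
  k=1: a=12, p=253, q=12
  k=2: a=1, p=274, q=13
  k=3: a=3, p=1075, q=51

1075/51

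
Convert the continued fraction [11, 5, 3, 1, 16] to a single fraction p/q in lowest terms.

Fold from the inside: start with 16/1.
  1 + 1/16 = 17/16
  3 + 16/17 = 67/17
  5 + 17/67 = 352/67
  11 + 67/352 = 3939/352

3939/352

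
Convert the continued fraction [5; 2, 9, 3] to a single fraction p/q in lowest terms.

Fold from the inside: start with 3/1.
  9 + 1/3 = 28/3
  2 + 3/28 = 59/28
  5 + 28/59 = 323/59

323/59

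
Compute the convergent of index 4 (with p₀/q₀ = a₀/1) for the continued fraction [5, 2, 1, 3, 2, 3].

Using pₖ = aₖpₖ₋₁ + pₖ₋₂, qₖ = aₖqₖ₋₁ + qₖ₋₂ (with p₋₁=1, p₋₂=0, q₋₁=0, q₋₂=1):
  k=0: a=5, p=5, q=1
  k=1: a=2, p=11, q=2
  k=2: a=1, p=16, q=3
  k=3: a=3, p=59, q=11
  k=4: a=2, p=134, q=25

134/25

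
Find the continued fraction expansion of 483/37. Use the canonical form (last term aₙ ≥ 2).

483 = 13*37 + 2
37 = 18*2 + 1
2 = 2*1 + 0  (stop)
So 483/37 = [13; 18, 2].

[13; 18, 2]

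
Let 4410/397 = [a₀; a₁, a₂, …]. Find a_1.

4410 = 11·397 + 43   →  a_0 = 11
397 = 9·43 + 10   →  a_1 = 9

9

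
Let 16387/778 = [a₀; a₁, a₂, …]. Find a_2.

1

16387 = 21·778 + 49   →  a_0 = 21
778 = 15·49 + 43   →  a_1 = 15
49 = 1·43 + 6   →  a_2 = 1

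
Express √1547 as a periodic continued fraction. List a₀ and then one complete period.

a₀ = ⌊√1547⌋ = 39.

[39; 3, 78]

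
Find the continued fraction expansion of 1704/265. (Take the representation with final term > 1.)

1704 = 6*265 + 114
265 = 2*114 + 37
114 = 3*37 + 3
37 = 12*3 + 1
3 = 3*1 + 0  (stop)
So 1704/265 = [6; 2, 3, 12, 3].

[6; 2, 3, 12, 3]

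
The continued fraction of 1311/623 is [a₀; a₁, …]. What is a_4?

2

1311 = 2·623 + 65   →  a_0 = 2
623 = 9·65 + 38   →  a_1 = 9
65 = 1·38 + 27   →  a_2 = 1
38 = 1·27 + 11   →  a_3 = 1
27 = 2·11 + 5   →  a_4 = 2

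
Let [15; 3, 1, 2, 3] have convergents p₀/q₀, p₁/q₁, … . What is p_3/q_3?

Using pₖ = aₖpₖ₋₁ + pₖ₋₂, qₖ = aₖqₖ₋₁ + qₖ₋₂ (with p₋₁=1, p₋₂=0, q₋₁=0, q₋₂=1):
  k=0: a=15, p=15, q=1
  k=1: a=3, p=46, q=3
  k=2: a=1, p=61, q=4
  k=3: a=2, p=168, q=11

168/11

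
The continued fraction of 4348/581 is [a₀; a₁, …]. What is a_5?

1

4348 = 7·581 + 281   →  a_0 = 7
581 = 2·281 + 19   →  a_1 = 2
281 = 14·19 + 15   →  a_2 = 14
19 = 1·15 + 4   →  a_3 = 1
15 = 3·4 + 3   →  a_4 = 3
4 = 1·3 + 1   →  a_5 = 1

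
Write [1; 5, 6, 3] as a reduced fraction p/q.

117/98

Using pₖ = aₖpₖ₋₁ + pₖ₋₂ and qₖ = aₖqₖ₋₁ + qₖ₋₂:
  k=0: a=1, p=1, q=1
  k=1: a=5, p=6, q=5
  k=2: a=6, p=37, q=31
  k=3: a=3, p=117, q=98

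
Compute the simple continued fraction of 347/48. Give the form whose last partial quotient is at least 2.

[7; 4, 2, 1, 3]

347 = 7*48 + 11
48 = 4*11 + 4
11 = 2*4 + 3
4 = 1*3 + 1
3 = 3*1 + 0  (stop)
So 347/48 = [7; 4, 2, 1, 3].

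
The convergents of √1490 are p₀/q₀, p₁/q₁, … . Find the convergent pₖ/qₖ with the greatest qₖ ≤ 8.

√1490 = [38; 1, 1, 1, 1, 76, …] (period length 5).
Convergents:
  p_0/q_0 = 38/1
  p_1/q_1 = 39/1
  p_2/q_2 = 77/2
  p_3/q_3 = 116/3
  p_4/q_4 = 193/5
  p_5/q_5 = 14784/383
q_4 = 5 ≤ 8 < 383 = q_5, so the answer is 193/5.

193/5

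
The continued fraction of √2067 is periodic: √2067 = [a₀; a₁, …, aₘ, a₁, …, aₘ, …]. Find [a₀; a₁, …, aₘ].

a₀ = ⌊√2067⌋ = 45.
With m₀=0, d₀=1 and mₖ₊₁ = dₖaₖ − mₖ, dₖ₊₁ = (n − mₖ₊₁²)/dₖ, aₖ₊₁ = ⌊(a₀+mₖ₊₁)/dₖ₊₁⌋:
  k=1: m=45, d=42, a=2
  k=2: m=39, d=13, a=6
  k=3: m=39, d=42, a=2
  k=4: m=45, d=1, a=90
d=1 and a=2a₀=90 at k=4, so the next step gives (m, d) = (45, 42) again — its k=1 value — and the period has length 4.

[45; 2, 6, 2, 90]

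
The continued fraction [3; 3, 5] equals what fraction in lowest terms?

53/16

Using pₖ = aₖpₖ₋₁ + pₖ₋₂ and qₖ = aₖqₖ₋₁ + qₖ₋₂:
  k=0: a=3, p=3, q=1
  k=1: a=3, p=10, q=3
  k=2: a=5, p=53, q=16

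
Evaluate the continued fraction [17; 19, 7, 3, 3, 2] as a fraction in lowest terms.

Fold from the inside: start with 2/1.
  3 + 1/2 = 7/2
  3 + 2/7 = 23/7
  7 + 7/23 = 168/23
  19 + 23/168 = 3215/168
  17 + 168/3215 = 54823/3215

54823/3215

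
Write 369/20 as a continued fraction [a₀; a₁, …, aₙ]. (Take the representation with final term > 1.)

[18; 2, 4, 2]

369 = 18*20 + 9
20 = 2*9 + 2
9 = 4*2 + 1
2 = 2*1 + 0  (stop)
So 369/20 = [18; 2, 4, 2].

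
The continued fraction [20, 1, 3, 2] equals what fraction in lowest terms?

187/9

Fold from the inside: start with 2/1.
  3 + 1/2 = 7/2
  1 + 2/7 = 9/7
  20 + 7/9 = 187/9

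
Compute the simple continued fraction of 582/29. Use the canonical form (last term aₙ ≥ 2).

582 = 20×29 + 2
29 = 14×2 + 1
2 = 2×1 + 0  (stop)
So 582/29 = [20; 14, 2].

[20; 14, 2]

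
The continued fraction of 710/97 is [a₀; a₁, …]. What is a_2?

710 = 7·97 + 31   →  a_0 = 7
97 = 3·31 + 4   →  a_1 = 3
31 = 7·4 + 3   →  a_2 = 7

7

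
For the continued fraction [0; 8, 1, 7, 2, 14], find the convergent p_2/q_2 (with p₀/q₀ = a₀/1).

Using pₖ = aₖpₖ₋₁ + pₖ₋₂, qₖ = aₖqₖ₋₁ + qₖ₋₂ (with p₋₁=1, p₋₂=0, q₋₁=0, q₋₂=1):
  k=0: a=0, p=0, q=1
  k=1: a=8, p=1, q=8
  k=2: a=1, p=1, q=9

1/9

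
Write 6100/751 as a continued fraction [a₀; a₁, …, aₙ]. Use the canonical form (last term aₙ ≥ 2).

6100 = 8·751 + 92
751 = 8·92 + 15
92 = 6·15 + 2
15 = 7·2 + 1
2 = 2·1 + 0  (stop)
So 6100/751 = [8; 8, 6, 7, 2].

[8; 8, 6, 7, 2]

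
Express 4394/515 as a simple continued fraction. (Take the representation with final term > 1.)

[8; 1, 1, 7, 3, 3, 3]

4394 = 8×515 + 274
515 = 1×274 + 241
274 = 1×241 + 33
241 = 7×33 + 10
33 = 3×10 + 3
10 = 3×3 + 1
3 = 3×1 + 0  (stop)
So 4394/515 = [8; 1, 1, 7, 3, 3, 3].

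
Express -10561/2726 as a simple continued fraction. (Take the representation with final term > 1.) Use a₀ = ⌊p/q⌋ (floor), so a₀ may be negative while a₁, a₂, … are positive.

[-4; 7, 1, 18, 18]

-10561 = -4×2726 + 343
2726 = 7×343 + 325
343 = 1×325 + 18
325 = 18×18 + 1
18 = 18×1 + 0  (stop)
So -10561/2726 = [-4; 7, 1, 18, 18].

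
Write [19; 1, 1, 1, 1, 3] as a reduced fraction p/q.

353/18

Fold from the inside: start with 3/1.
  1 + 1/3 = 4/3
  1 + 3/4 = 7/4
  1 + 4/7 = 11/7
  1 + 7/11 = 18/11
  19 + 11/18 = 353/18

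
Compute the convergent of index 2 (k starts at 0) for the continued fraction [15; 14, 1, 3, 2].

226/15

Using pₖ = aₖpₖ₋₁ + pₖ₋₂, qₖ = aₖqₖ₋₁ + qₖ₋₂ (with p₋₁=1, p₋₂=0, q₋₁=0, q₋₂=1):
  k=0: a=15, p=15, q=1
  k=1: a=14, p=211, q=14
  k=2: a=1, p=226, q=15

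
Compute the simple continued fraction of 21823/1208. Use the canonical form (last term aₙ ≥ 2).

21823 = 18·1208 + 79
1208 = 15·79 + 23
79 = 3·23 + 10
23 = 2·10 + 3
10 = 3·3 + 1
3 = 3·1 + 0  (stop)
So 21823/1208 = [18; 15, 3, 2, 3, 3].

[18; 15, 3, 2, 3, 3]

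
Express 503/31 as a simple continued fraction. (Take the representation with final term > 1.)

[16; 4, 2, 3]

503 = 16*31 + 7
31 = 4*7 + 3
7 = 2*3 + 1
3 = 3*1 + 0  (stop)
So 503/31 = [16; 4, 2, 3].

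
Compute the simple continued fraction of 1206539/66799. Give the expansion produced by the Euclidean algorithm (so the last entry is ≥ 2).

[18; 16, 14, 2, 15, 2, 4]

1206539 = 18·66799 + 4157
66799 = 16·4157 + 287
4157 = 14·287 + 139
287 = 2·139 + 9
139 = 15·9 + 4
9 = 2·4 + 1
4 = 4·1 + 0  (stop)
So 1206539/66799 = [18; 16, 14, 2, 15, 2, 4].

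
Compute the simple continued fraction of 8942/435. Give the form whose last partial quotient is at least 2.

8942 = 20*435 + 242
435 = 1*242 + 193
242 = 1*193 + 49
193 = 3*49 + 46
49 = 1*46 + 3
46 = 15*3 + 1
3 = 3*1 + 0  (stop)
So 8942/435 = [20; 1, 1, 3, 1, 15, 3].

[20; 1, 1, 3, 1, 15, 3]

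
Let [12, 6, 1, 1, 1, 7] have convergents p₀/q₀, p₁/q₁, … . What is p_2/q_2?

85/7

Using pₖ = aₖpₖ₋₁ + pₖ₋₂, qₖ = aₖqₖ₋₁ + qₖ₋₂ (with p₋₁=1, p₋₂=0, q₋₁=0, q₋₂=1):
  k=0: a=12, p=12, q=1
  k=1: a=6, p=73, q=6
  k=2: a=1, p=85, q=7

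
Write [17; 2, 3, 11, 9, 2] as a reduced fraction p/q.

Using pₖ = aₖpₖ₋₁ + pₖ₋₂ and qₖ = aₖqₖ₋₁ + qₖ₋₂:
  k=0: a=17, p=17, q=1
  k=1: a=2, p=35, q=2
  k=2: a=3, p=122, q=7
  k=3: a=11, p=1377, q=79
  k=4: a=9, p=12515, q=718
  k=5: a=2, p=26407, q=1515

26407/1515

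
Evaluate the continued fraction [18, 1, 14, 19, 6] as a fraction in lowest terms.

32774/1731

Using pₖ = aₖpₖ₋₁ + pₖ₋₂ and qₖ = aₖqₖ₋₁ + qₖ₋₂:
  k=0: a=18, p=18, q=1
  k=1: a=1, p=19, q=1
  k=2: a=14, p=284, q=15
  k=3: a=19, p=5415, q=286
  k=4: a=6, p=32774, q=1731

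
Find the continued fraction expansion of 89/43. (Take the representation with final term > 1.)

89 = 2*43 + 3
43 = 14*3 + 1
3 = 3*1 + 0  (stop)
So 89/43 = [2; 14, 3].

[2; 14, 3]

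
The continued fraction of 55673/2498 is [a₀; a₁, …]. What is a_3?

15

55673 = 22·2498 + 717   →  a_0 = 22
2498 = 3·717 + 347   →  a_1 = 3
717 = 2·347 + 23   →  a_2 = 2
347 = 15·23 + 2   →  a_3 = 15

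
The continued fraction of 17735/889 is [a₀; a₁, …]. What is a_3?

1

17735 = 19·889 + 844   →  a_0 = 19
889 = 1·844 + 45   →  a_1 = 1
844 = 18·45 + 34   →  a_2 = 18
45 = 1·34 + 11   →  a_3 = 1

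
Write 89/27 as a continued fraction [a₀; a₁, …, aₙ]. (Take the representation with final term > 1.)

[3; 3, 2, 1, 2]

89 = 3·27 + 8
27 = 3·8 + 3
8 = 2·3 + 2
3 = 1·2 + 1
2 = 2·1 + 0  (stop)
So 89/27 = [3; 3, 2, 1, 2].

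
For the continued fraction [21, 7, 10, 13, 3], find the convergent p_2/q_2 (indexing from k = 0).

1501/71

Using pₖ = aₖpₖ₋₁ + pₖ₋₂, qₖ = aₖqₖ₋₁ + qₖ₋₂ (with p₋₁=1, p₋₂=0, q₋₁=0, q₋₂=1):
  k=0: a=21, p=21, q=1
  k=1: a=7, p=148, q=7
  k=2: a=10, p=1501, q=71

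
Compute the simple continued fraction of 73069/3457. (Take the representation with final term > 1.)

73069 = 21·3457 + 472
3457 = 7·472 + 153
472 = 3·153 + 13
153 = 11·13 + 10
13 = 1·10 + 3
10 = 3·3 + 1
3 = 3·1 + 0  (stop)
So 73069/3457 = [21; 7, 3, 11, 1, 3, 3].

[21; 7, 3, 11, 1, 3, 3]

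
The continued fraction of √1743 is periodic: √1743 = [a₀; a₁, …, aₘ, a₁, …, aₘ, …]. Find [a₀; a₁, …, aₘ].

a₀ = ⌊√1743⌋ = 41.
With m₀=0, d₀=1 and mₖ₊₁ = dₖaₖ − mₖ, dₖ₊₁ = (n − mₖ₊₁²)/dₖ, aₖ₊₁ = ⌊(a₀+mₖ₊₁)/dₖ₊₁⌋:
  k=1: m=41, d=62, a=1
  k=2: m=21, d=21, a=2
  k=3: m=21, d=62, a=1
  k=4: m=41, d=1, a=82
d=1 and a=2a₀=82 at k=4, so the next step gives (m, d) = (41, 62) again — its k=1 value — and the period has length 4.

[41; 1, 2, 1, 82]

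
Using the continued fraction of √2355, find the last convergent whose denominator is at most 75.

2572/53

√2355 = [48; 1, 1, 8, 3, 8, 1, 1, 96, …] (period length 8).
Convergents:
  p_0/q_0 = 48/1
  p_1/q_1 = 49/1
  p_2/q_2 = 97/2
  p_3/q_3 = 825/17
  p_4/q_4 = 2572/53
  p_5/q_5 = 21401/441
q_4 = 53 ≤ 75 < 441 = q_5, so the answer is 2572/53.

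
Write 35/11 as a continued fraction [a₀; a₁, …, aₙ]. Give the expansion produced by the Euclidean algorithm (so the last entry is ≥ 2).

35 = 3·11 + 2
11 = 5·2 + 1
2 = 2·1 + 0  (stop)
So 35/11 = [3; 5, 2].

[3; 5, 2]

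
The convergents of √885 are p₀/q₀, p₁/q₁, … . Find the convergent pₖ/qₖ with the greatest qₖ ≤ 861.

√885 = [29; 1, 2, 1, 58, …] (period length 4).
Convergents:
  p_0/q_0 = 29/1
  p_1/q_1 = 30/1
  p_2/q_2 = 89/3
  p_3/q_3 = 119/4
  p_4/q_4 = 6991/235
  p_5/q_5 = 7110/239
  p_6/q_6 = 21211/713
  p_7/q_7 = 28321/952
q_6 = 713 ≤ 861 < 952 = q_7, so the answer is 21211/713.

21211/713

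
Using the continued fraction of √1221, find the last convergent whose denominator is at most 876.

√1221 = [34; 1, 16, 2, 16, 1, 68, …] (period length 6).
Convergents:
  p_0/q_0 = 34/1
  p_1/q_1 = 35/1
  p_2/q_2 = 594/17
  p_3/q_3 = 1223/35
  p_4/q_4 = 20162/577
  p_5/q_5 = 21385/612
  p_6/q_6 = 1474342/42193
q_5 = 612 ≤ 876 < 42193 = q_6, so the answer is 21385/612.

21385/612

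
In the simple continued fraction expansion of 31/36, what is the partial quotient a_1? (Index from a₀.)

31 = 0·36 + 31   →  a_0 = 0
36 = 1·31 + 5   →  a_1 = 1

1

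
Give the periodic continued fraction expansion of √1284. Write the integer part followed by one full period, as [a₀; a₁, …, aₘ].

[35; 1, 4, 1, 70]

a₀ = ⌊√1284⌋ = 35.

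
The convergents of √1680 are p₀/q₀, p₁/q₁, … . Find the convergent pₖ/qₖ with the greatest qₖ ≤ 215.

3361/82

√1680 = [40; 1, 80, …] (period length 2).
Convergents:
  p_0/q_0 = 40/1
  p_1/q_1 = 41/1
  p_2/q_2 = 3320/81
  p_3/q_3 = 3361/82
  p_4/q_4 = 272200/6641
q_3 = 82 ≤ 215 < 6641 = q_4, so the answer is 3361/82.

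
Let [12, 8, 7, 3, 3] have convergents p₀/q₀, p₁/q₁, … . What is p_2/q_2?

Using pₖ = aₖpₖ₋₁ + pₖ₋₂, qₖ = aₖqₖ₋₁ + qₖ₋₂ (with p₋₁=1, p₋₂=0, q₋₁=0, q₋₂=1):
  k=0: a=12, p=12, q=1
  k=1: a=8, p=97, q=8
  k=2: a=7, p=691, q=57

691/57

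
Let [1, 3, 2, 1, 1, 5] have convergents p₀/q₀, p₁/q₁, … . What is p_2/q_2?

9/7

Using pₖ = aₖpₖ₋₁ + pₖ₋₂, qₖ = aₖqₖ₋₁ + qₖ₋₂ (with p₋₁=1, p₋₂=0, q₋₁=0, q₋₂=1):
  k=0: a=1, p=1, q=1
  k=1: a=3, p=4, q=3
  k=2: a=2, p=9, q=7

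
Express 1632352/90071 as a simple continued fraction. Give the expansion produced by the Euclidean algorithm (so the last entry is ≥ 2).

1632352 = 18×90071 + 11074
90071 = 8×11074 + 1479
11074 = 7×1479 + 721
1479 = 2×721 + 37
721 = 19×37 + 18
37 = 2×18 + 1
18 = 18×1 + 0  (stop)
So 1632352/90071 = [18; 8, 7, 2, 19, 2, 18].

[18; 8, 7, 2, 19, 2, 18]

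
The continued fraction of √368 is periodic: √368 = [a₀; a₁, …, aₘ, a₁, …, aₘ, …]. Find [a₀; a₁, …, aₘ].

[19; 5, 2, 5, 38]

a₀ = ⌊√368⌋ = 19.
With m₀=0, d₀=1 and mₖ₊₁ = dₖaₖ − mₖ, dₖ₊₁ = (n − mₖ₊₁²)/dₖ, aₖ₊₁ = ⌊(a₀+mₖ₊₁)/dₖ₊₁⌋:
  k=1: m=19, d=7, a=5
  k=2: m=16, d=16, a=2
  k=3: m=16, d=7, a=5
  k=4: m=19, d=1, a=38
d=1 and a=2a₀=38 at k=4, so the next step gives (m, d) = (19, 7) again — its k=1 value — and the period has length 4.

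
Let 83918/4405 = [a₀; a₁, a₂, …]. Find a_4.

18

83918 = 19·4405 + 223   →  a_0 = 19
4405 = 19·223 + 168   →  a_1 = 19
223 = 1·168 + 55   →  a_2 = 1
168 = 3·55 + 3   →  a_3 = 3
55 = 18·3 + 1   →  a_4 = 18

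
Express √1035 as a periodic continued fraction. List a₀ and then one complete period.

[32; 5, 1, 5, 64]

a₀ = ⌊√1035⌋ = 32.
With m₀=0, d₀=1 and mₖ₊₁ = dₖaₖ − mₖ, dₖ₊₁ = (n − mₖ₊₁²)/dₖ, aₖ₊₁ = ⌊(a₀+mₖ₊₁)/dₖ₊₁⌋:
  k=1: m=32, d=11, a=5
  k=2: m=23, d=46, a=1
  k=3: m=23, d=11, a=5
  k=4: m=32, d=1, a=64
d=1 and a=2a₀=64 at k=4, so the next step gives (m, d) = (32, 11) again — its k=1 value — and the period has length 4.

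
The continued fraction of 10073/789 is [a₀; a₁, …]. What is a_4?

2

10073 = 12·789 + 605   →  a_0 = 12
789 = 1·605 + 184   →  a_1 = 1
605 = 3·184 + 53   →  a_2 = 3
184 = 3·53 + 25   →  a_3 = 3
53 = 2·25 + 3   →  a_4 = 2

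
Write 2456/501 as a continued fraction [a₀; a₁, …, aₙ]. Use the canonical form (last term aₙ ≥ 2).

[4; 1, 9, 4, 2, 5]

2456 = 4*501 + 452
501 = 1*452 + 49
452 = 9*49 + 11
49 = 4*11 + 5
11 = 2*5 + 1
5 = 5*1 + 0  (stop)
So 2456/501 = [4; 1, 9, 4, 2, 5].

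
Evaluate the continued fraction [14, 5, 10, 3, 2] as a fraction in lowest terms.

Fold from the inside: start with 2/1.
  3 + 1/2 = 7/2
  10 + 2/7 = 72/7
  5 + 7/72 = 367/72
  14 + 72/367 = 5210/367

5210/367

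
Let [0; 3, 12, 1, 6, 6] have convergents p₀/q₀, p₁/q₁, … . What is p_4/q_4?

90/277

Using pₖ = aₖpₖ₋₁ + pₖ₋₂, qₖ = aₖqₖ₋₁ + qₖ₋₂ (with p₋₁=1, p₋₂=0, q₋₁=0, q₋₂=1):
  k=0: a=0, p=0, q=1
  k=1: a=3, p=1, q=3
  k=2: a=12, p=12, q=37
  k=3: a=1, p=13, q=40
  k=4: a=6, p=90, q=277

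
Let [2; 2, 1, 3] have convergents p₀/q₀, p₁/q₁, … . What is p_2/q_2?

Using pₖ = aₖpₖ₋₁ + pₖ₋₂, qₖ = aₖqₖ₋₁ + qₖ₋₂ (with p₋₁=1, p₋₂=0, q₋₁=0, q₋₂=1):
  k=0: a=2, p=2, q=1
  k=1: a=2, p=5, q=2
  k=2: a=1, p=7, q=3

7/3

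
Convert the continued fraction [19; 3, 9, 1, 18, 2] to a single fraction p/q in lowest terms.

23245/1203

Using pₖ = aₖpₖ₋₁ + pₖ₋₂ and qₖ = aₖqₖ₋₁ + qₖ₋₂:
  k=0: a=19, p=19, q=1
  k=1: a=3, p=58, q=3
  k=2: a=9, p=541, q=28
  k=3: a=1, p=599, q=31
  k=4: a=18, p=11323, q=586
  k=5: a=2, p=23245, q=1203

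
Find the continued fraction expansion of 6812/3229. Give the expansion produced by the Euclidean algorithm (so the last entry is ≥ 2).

6812 = 2*3229 + 354
3229 = 9*354 + 43
354 = 8*43 + 10
43 = 4*10 + 3
10 = 3*3 + 1
3 = 3*1 + 0  (stop)
So 6812/3229 = [2; 9, 8, 4, 3, 3].

[2; 9, 8, 4, 3, 3]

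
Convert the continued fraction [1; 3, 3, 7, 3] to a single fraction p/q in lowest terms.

298/229

Fold from the inside: start with 3/1.
  7 + 1/3 = 22/3
  3 + 3/22 = 69/22
  3 + 22/69 = 229/69
  1 + 69/229 = 298/229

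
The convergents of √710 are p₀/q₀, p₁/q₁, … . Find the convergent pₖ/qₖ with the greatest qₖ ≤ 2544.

67334/2527

√710 = [26; 1, 1, 1, 4, 1, 1, 1, 52, …] (period length 8).
Convergents:
  p_0/q_0 = 26/1
  p_1/q_1 = 27/1
  p_2/q_2 = 53/2
  p_3/q_3 = 80/3
  p_4/q_4 = 373/14
  p_5/q_5 = 453/17
  p_6/q_6 = 826/31
  p_7/q_7 = 1279/48
  p_8/q_8 = 67334/2527
  p_9/q_9 = 68613/2575
q_8 = 2527 ≤ 2544 < 2575 = q_9, so the answer is 67334/2527.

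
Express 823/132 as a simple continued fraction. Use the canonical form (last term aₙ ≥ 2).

823 = 6*132 + 31
132 = 4*31 + 8
31 = 3*8 + 7
8 = 1*7 + 1
7 = 7*1 + 0  (stop)
So 823/132 = [6; 4, 3, 1, 7].

[6; 4, 3, 1, 7]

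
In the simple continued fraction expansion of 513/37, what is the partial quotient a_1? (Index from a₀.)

513 = 13·37 + 32   →  a_0 = 13
37 = 1·32 + 5   →  a_1 = 1

1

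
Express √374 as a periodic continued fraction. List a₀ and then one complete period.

a₀ = ⌊√374⌋ = 19.
With m₀=0, d₀=1 and mₖ₊₁ = dₖaₖ − mₖ, dₖ₊₁ = (n − mₖ₊₁²)/dₖ, aₖ₊₁ = ⌊(a₀+mₖ₊₁)/dₖ₊₁⌋:
  k=1: m=19, d=13, a=2
  k=2: m=7, d=25, a=1
  k=3: m=18, d=2, a=18
  k=4: m=18, d=25, a=1
  k=5: m=7, d=13, a=2
  k=6: m=19, d=1, a=38
d=1 and a=2a₀=38 at k=6, so the next step gives (m, d) = (19, 13) again — its k=1 value — and the period has length 6.

[19; 2, 1, 18, 1, 2, 38]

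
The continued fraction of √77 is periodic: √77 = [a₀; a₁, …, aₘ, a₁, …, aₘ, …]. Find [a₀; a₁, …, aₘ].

a₀ = ⌊√77⌋ = 8.
With m₀=0, d₀=1 and mₖ₊₁ = dₖaₖ − mₖ, dₖ₊₁ = (n − mₖ₊₁²)/dₖ, aₖ₊₁ = ⌊(a₀+mₖ₊₁)/dₖ₊₁⌋:
  k=1: m=8, d=13, a=1
  k=2: m=5, d=4, a=3
  k=3: m=7, d=7, a=2
  k=4: m=7, d=4, a=3
  k=5: m=5, d=13, a=1
  k=6: m=8, d=1, a=16
d=1 and a=2a₀=16 at k=6, so the next step gives (m, d) = (8, 13) again — its k=1 value — and the period has length 6.

[8; 1, 3, 2, 3, 1, 16]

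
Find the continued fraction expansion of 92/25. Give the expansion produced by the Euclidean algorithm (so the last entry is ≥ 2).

92 = 3*25 + 17
25 = 1*17 + 8
17 = 2*8 + 1
8 = 8*1 + 0  (stop)
So 92/25 = [3; 1, 2, 8].

[3; 1, 2, 8]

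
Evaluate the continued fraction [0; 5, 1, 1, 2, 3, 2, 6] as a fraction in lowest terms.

Fold from the inside: start with 6/1.
  2 + 1/6 = 13/6
  3 + 6/13 = 45/13
  2 + 13/45 = 103/45
  1 + 45/103 = 148/103
  1 + 103/148 = 251/148
  5 + 148/251 = 1403/251
  0 + 251/1403 = 251/1403

251/1403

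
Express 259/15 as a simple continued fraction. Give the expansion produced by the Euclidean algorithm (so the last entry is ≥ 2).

259 = 17*15 + 4
15 = 3*4 + 3
4 = 1*3 + 1
3 = 3*1 + 0  (stop)
So 259/15 = [17; 3, 1, 3].

[17; 3, 1, 3]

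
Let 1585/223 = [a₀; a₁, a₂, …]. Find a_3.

2

1585 = 7·223 + 24   →  a_0 = 7
223 = 9·24 + 7   →  a_1 = 9
24 = 3·7 + 3   →  a_2 = 3
7 = 2·3 + 1   →  a_3 = 2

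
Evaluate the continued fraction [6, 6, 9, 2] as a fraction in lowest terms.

715/116

Fold from the inside: start with 2/1.
  9 + 1/2 = 19/2
  6 + 2/19 = 116/19
  6 + 19/116 = 715/116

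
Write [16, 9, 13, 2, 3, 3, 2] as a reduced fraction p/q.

104088/6461

Using pₖ = aₖpₖ₋₁ + pₖ₋₂ and qₖ = aₖqₖ₋₁ + qₖ₋₂:
  k=0: a=16, p=16, q=1
  k=1: a=9, p=145, q=9
  k=2: a=13, p=1901, q=118
  k=3: a=2, p=3947, q=245
  k=4: a=3, p=13742, q=853
  k=5: a=3, p=45173, q=2804
  k=6: a=2, p=104088, q=6461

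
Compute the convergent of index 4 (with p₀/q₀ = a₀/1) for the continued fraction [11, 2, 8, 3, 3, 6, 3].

2019/176

Using pₖ = aₖpₖ₋₁ + pₖ₋₂, qₖ = aₖqₖ₋₁ + qₖ₋₂ (with p₋₁=1, p₋₂=0, q₋₁=0, q₋₂=1):
  k=0: a=11, p=11, q=1
  k=1: a=2, p=23, q=2
  k=2: a=8, p=195, q=17
  k=3: a=3, p=608, q=53
  k=4: a=3, p=2019, q=176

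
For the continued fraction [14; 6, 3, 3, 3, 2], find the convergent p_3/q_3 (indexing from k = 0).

Using pₖ = aₖpₖ₋₁ + pₖ₋₂, qₖ = aₖqₖ₋₁ + qₖ₋₂ (with p₋₁=1, p₋₂=0, q₋₁=0, q₋₂=1):
  k=0: a=14, p=14, q=1
  k=1: a=6, p=85, q=6
  k=2: a=3, p=269, q=19
  k=3: a=3, p=892, q=63

892/63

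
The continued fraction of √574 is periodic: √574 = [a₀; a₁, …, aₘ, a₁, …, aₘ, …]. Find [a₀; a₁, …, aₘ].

[23; 1, 22, 1, 46]

a₀ = ⌊√574⌋ = 23.
With m₀=0, d₀=1 and mₖ₊₁ = dₖaₖ − mₖ, dₖ₊₁ = (n − mₖ₊₁²)/dₖ, aₖ₊₁ = ⌊(a₀+mₖ₊₁)/dₖ₊₁⌋:
  k=1: m=23, d=45, a=1
  k=2: m=22, d=2, a=22
  k=3: m=22, d=45, a=1
  k=4: m=23, d=1, a=46
d=1 and a=2a₀=46 at k=4, so the next step gives (m, d) = (23, 45) again — its k=1 value — and the period has length 4.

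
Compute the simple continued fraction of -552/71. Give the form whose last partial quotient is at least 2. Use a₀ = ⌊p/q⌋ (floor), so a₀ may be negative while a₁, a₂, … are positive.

[-8; 4, 2, 3, 2]

-552 = -8×71 + 16
71 = 4×16 + 7
16 = 2×7 + 2
7 = 3×2 + 1
2 = 2×1 + 0  (stop)
So -552/71 = [-8; 4, 2, 3, 2].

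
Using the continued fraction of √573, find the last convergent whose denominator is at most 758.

√573 = [23; 1, 14, 1, 46, …] (period length 4).
Convergents:
  p_0/q_0 = 23/1
  p_1/q_1 = 24/1
  p_2/q_2 = 359/15
  p_3/q_3 = 383/16
  p_4/q_4 = 17977/751
  p_5/q_5 = 18360/767
q_4 = 751 ≤ 758 < 767 = q_5, so the answer is 17977/751.

17977/751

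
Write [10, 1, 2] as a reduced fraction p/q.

Fold from the inside: start with 2/1.
  1 + 1/2 = 3/2
  10 + 2/3 = 32/3

32/3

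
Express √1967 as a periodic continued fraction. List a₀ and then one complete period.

a₀ = ⌊√1967⌋ = 44.
With m₀=0, d₀=1 and mₖ₊₁ = dₖaₖ − mₖ, dₖ₊₁ = (n − mₖ₊₁²)/dₖ, aₖ₊₁ = ⌊(a₀+mₖ₊₁)/dₖ₊₁⌋:
  k=1: m=44, d=31, a=2
  k=2: m=18, d=53, a=1
  k=3: m=35, d=14, a=5
  k=4: m=35, d=53, a=1
  k=5: m=18, d=31, a=2
  k=6: m=44, d=1, a=88
d=1 and a=2a₀=88 at k=6, so the next step gives (m, d) = (44, 31) again — its k=1 value — and the period has length 6.

[44; 2, 1, 5, 1, 2, 88]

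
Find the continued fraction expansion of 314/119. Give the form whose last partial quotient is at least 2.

314 = 2*119 + 76
119 = 1*76 + 43
76 = 1*43 + 33
43 = 1*33 + 10
33 = 3*10 + 3
10 = 3*3 + 1
3 = 3*1 + 0  (stop)
So 314/119 = [2; 1, 1, 1, 3, 3, 3].

[2; 1, 1, 1, 3, 3, 3]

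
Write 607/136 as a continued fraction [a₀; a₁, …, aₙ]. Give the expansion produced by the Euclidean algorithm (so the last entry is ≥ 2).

607 = 4×136 + 63
136 = 2×63 + 10
63 = 6×10 + 3
10 = 3×3 + 1
3 = 3×1 + 0  (stop)
So 607/136 = [4; 2, 6, 3, 3].

[4; 2, 6, 3, 3]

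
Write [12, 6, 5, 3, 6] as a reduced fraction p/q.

7601/625

Fold from the inside: start with 6/1.
  3 + 1/6 = 19/6
  5 + 6/19 = 101/19
  6 + 19/101 = 625/101
  12 + 101/625 = 7601/625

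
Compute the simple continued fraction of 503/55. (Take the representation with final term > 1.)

[9; 6, 1, 7]

503 = 9*55 + 8
55 = 6*8 + 7
8 = 1*7 + 1
7 = 7*1 + 0  (stop)
So 503/55 = [9; 6, 1, 7].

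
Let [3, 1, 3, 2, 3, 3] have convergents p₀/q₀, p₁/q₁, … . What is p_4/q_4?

Using pₖ = aₖpₖ₋₁ + pₖ₋₂, qₖ = aₖqₖ₋₁ + qₖ₋₂ (with p₋₁=1, p₋₂=0, q₋₁=0, q₋₂=1):
  k=0: a=3, p=3, q=1
  k=1: a=1, p=4, q=1
  k=2: a=3, p=15, q=4
  k=3: a=2, p=34, q=9
  k=4: a=3, p=117, q=31

117/31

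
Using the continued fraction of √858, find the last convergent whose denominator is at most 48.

√858 = [29; 3, 2, 3, 58, …] (period length 4).
Convergents:
  p_0/q_0 = 29/1
  p_1/q_1 = 88/3
  p_2/q_2 = 205/7
  p_3/q_3 = 703/24
  p_4/q_4 = 40979/1399
q_3 = 24 ≤ 48 < 1399 = q_4, so the answer is 703/24.

703/24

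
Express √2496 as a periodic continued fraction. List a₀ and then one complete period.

[49; 1, 23, 1, 98]

a₀ = ⌊√2496⌋ = 49.
With m₀=0, d₀=1 and mₖ₊₁ = dₖaₖ − mₖ, dₖ₊₁ = (n − mₖ₊₁²)/dₖ, aₖ₊₁ = ⌊(a₀+mₖ₊₁)/dₖ₊₁⌋:
  k=1: m=49, d=95, a=1
  k=2: m=46, d=4, a=23
  k=3: m=46, d=95, a=1
  k=4: m=49, d=1, a=98
d=1 and a=2a₀=98 at k=4, so the next step gives (m, d) = (49, 95) again — its k=1 value — and the period has length 4.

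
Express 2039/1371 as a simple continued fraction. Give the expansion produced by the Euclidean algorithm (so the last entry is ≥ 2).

[1; 2, 19, 11, 1, 2]

2039 = 1×1371 + 668
1371 = 2×668 + 35
668 = 19×35 + 3
35 = 11×3 + 2
3 = 1×2 + 1
2 = 2×1 + 0  (stop)
So 2039/1371 = [1; 2, 19, 11, 1, 2].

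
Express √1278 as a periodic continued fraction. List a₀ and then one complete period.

a₀ = ⌊√1278⌋ = 35.

[35; 1, 2, 1, 70]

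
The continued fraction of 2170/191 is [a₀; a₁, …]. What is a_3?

2170 = 11·191 + 69   →  a_0 = 11
191 = 2·69 + 53   →  a_1 = 2
69 = 1·53 + 16   →  a_2 = 1
53 = 3·16 + 5   →  a_3 = 3

3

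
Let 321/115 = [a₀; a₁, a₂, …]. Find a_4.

3

321 = 2·115 + 91   →  a_0 = 2
115 = 1·91 + 24   →  a_1 = 1
91 = 3·24 + 19   →  a_2 = 3
24 = 1·19 + 5   →  a_3 = 1
19 = 3·5 + 4   →  a_4 = 3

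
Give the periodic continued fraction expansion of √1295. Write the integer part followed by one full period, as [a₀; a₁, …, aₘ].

a₀ = ⌊√1295⌋ = 35.
With m₀=0, d₀=1 and mₖ₊₁ = dₖaₖ − mₖ, dₖ₊₁ = (n − mₖ₊₁²)/dₖ, aₖ₊₁ = ⌊(a₀+mₖ₊₁)/dₖ₊₁⌋:
  k=1: m=35, d=70, a=1
  k=2: m=35, d=1, a=70
d=1 and a=2a₀=70 at k=2, so the next step gives (m, d) = (35, 70) again — its k=1 value — and the period has length 2.

[35; 1, 70]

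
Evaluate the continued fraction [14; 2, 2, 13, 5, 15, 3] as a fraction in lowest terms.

Fold from the inside: start with 3/1.
  15 + 1/3 = 46/3
  5 + 3/46 = 233/46
  13 + 46/233 = 3075/233
  2 + 233/3075 = 6383/3075
  2 + 3075/6383 = 15841/6383
  14 + 6383/15841 = 228157/15841

228157/15841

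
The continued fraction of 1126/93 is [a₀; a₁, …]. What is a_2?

3

1126 = 12·93 + 10   →  a_0 = 12
93 = 9·10 + 3   →  a_1 = 9
10 = 3·3 + 1   →  a_2 = 3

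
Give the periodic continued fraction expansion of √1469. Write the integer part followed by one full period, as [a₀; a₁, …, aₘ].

a₀ = ⌊√1469⌋ = 38.

[38; 3, 18, 1, 4, 1, 18, 3, 76]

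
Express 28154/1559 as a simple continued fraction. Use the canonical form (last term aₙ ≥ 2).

[18; 16, 1, 17, 2, 2]

28154 = 18×1559 + 92
1559 = 16×92 + 87
92 = 1×87 + 5
87 = 17×5 + 2
5 = 2×2 + 1
2 = 2×1 + 0  (stop)
So 28154/1559 = [18; 16, 1, 17, 2, 2].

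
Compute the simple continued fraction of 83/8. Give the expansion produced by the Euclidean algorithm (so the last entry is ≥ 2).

[10; 2, 1, 2]

83 = 10×8 + 3
8 = 2×3 + 2
3 = 1×2 + 1
2 = 2×1 + 0  (stop)
So 83/8 = [10; 2, 1, 2].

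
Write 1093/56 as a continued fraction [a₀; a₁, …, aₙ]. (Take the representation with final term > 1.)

1093 = 19×56 + 29
56 = 1×29 + 27
29 = 1×27 + 2
27 = 13×2 + 1
2 = 2×1 + 0  (stop)
So 1093/56 = [19; 1, 1, 13, 2].

[19; 1, 1, 13, 2]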